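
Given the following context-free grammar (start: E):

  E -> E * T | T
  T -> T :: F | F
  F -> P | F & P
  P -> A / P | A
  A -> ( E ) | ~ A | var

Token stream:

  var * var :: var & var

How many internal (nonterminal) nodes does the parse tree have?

[E [E [T [F [P [A var]]]]] * [T [T [F [P [A var]]]] :: [F [F [P [A var]]] & [P [A var]]]]]

17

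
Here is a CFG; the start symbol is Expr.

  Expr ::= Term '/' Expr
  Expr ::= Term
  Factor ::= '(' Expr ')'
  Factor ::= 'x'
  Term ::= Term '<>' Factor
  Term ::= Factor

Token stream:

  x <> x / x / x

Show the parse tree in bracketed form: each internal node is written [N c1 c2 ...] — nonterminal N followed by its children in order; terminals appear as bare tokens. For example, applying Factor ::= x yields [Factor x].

Expr
Term / Expr
Term <> Factor / Expr
Factor <> Factor / Expr
x <> Factor / Expr
x <> x / Expr
x <> x / Term / Expr
x <> x / Factor / Expr
x <> x / x / Expr
x <> x / x / Term
x <> x / x / Factor
x <> x / x / x

[Expr [Term [Term [Factor x]] <> [Factor x]] / [Expr [Term [Factor x]] / [Expr [Term [Factor x]]]]]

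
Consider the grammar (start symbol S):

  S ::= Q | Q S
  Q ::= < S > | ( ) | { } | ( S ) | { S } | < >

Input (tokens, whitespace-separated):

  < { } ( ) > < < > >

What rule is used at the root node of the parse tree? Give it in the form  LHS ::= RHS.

[S [Q < [S [Q { }] [S [Q ( )]]] >] [S [Q < [S [Q < >]] >]]]

S ::= Q S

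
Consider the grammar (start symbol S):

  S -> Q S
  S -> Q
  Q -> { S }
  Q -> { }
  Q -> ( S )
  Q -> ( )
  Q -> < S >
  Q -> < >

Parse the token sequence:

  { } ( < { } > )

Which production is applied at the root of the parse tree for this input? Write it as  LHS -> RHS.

S -> Q S

[S [Q { }] [S [Q ( [S [Q < [S [Q { }]] >]] )]]]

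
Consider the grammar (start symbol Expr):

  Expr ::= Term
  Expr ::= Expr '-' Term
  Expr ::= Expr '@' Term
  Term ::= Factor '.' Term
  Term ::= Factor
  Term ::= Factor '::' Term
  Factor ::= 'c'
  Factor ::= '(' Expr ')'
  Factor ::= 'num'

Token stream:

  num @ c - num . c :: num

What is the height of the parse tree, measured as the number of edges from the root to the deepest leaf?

[Expr [Expr [Expr [Term [Factor num]]] @ [Term [Factor c]]] - [Term [Factor num] . [Term [Factor c] :: [Term [Factor num]]]]]

5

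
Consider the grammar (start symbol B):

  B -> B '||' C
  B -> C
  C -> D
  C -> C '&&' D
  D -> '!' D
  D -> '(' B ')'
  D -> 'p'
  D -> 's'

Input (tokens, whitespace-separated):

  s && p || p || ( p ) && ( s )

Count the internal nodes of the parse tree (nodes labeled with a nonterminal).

19

[B [B [B [C [C [D s]] && [D p]]] || [C [D p]]] || [C [C [D ( [B [C [D p]]] )]] && [D ( [B [C [D s]]] )]]]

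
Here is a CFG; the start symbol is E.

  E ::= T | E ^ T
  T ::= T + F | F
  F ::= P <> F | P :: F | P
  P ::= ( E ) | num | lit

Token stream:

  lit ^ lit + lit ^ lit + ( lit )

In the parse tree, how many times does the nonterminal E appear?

4

[E [E [E [T [F [P lit]]]] ^ [T [T [F [P lit]]] + [F [P lit]]]] ^ [T [T [F [P lit]]] + [F [P ( [E [T [F [P lit]]]] )]]]]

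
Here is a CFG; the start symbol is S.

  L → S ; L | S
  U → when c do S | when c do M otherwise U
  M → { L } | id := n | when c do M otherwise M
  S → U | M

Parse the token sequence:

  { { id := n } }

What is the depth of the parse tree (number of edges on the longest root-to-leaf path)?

8

[S [M { [L [S [M { [L [S [M id := n]]] }]]] }]]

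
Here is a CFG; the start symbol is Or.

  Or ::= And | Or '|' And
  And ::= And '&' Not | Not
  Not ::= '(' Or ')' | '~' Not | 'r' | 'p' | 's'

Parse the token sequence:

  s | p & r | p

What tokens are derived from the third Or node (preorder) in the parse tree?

s

[Or [Or [Or [And [Not s]]] | [And [And [Not p]] & [Not r]]] | [And [Not p]]]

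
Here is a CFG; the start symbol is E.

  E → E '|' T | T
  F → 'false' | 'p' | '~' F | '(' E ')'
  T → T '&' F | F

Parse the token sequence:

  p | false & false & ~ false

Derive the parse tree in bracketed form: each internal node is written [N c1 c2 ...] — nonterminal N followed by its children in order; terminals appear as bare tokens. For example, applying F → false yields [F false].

[E [E [T [F p]]] | [T [T [T [F false]] & [F false]] & [F ~ [F false]]]]

E
E | T
T | T
F | T
p | T
p | T & F
p | T & F & F
p | F & F & F
p | false & F & F
p | false & false & F
p | false & false & ~ F
p | false & false & ~ false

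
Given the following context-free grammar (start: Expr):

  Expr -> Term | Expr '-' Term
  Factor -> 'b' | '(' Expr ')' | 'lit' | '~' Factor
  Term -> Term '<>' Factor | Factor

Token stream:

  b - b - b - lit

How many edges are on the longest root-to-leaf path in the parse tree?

6

[Expr [Expr [Expr [Expr [Term [Factor b]]] - [Term [Factor b]]] - [Term [Factor b]]] - [Term [Factor lit]]]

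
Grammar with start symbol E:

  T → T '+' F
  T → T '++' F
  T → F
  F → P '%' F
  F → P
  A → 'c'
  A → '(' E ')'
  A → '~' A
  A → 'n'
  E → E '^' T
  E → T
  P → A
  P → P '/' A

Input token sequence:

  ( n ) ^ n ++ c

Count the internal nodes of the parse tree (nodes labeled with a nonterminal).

[E [E [T [F [P [A ( [E [T [F [P [A n]]]]] )]]]]] ^ [T [T [F [P [A n]]]] ++ [F [P [A c]]]]]

19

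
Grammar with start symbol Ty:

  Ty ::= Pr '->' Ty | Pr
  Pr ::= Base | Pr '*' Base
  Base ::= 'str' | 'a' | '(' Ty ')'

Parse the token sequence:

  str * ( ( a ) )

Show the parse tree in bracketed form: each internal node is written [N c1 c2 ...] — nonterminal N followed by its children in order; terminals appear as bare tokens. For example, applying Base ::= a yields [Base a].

[Ty [Pr [Pr [Base str]] * [Base ( [Ty [Pr [Base ( [Ty [Pr [Base a]]] )]]] )]]]

Ty
Pr
Pr * Base
Base * Base
str * Base
str * ( Ty )
str * ( Pr )
str * ( Base )
str * ( ( Ty ) )
str * ( ( Pr ) )
str * ( ( Base ) )
str * ( ( a ) )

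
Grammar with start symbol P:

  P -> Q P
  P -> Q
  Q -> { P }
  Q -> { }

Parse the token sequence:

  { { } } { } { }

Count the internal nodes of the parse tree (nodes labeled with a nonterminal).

8

[P [Q { [P [Q { }]] }] [P [Q { }] [P [Q { }]]]]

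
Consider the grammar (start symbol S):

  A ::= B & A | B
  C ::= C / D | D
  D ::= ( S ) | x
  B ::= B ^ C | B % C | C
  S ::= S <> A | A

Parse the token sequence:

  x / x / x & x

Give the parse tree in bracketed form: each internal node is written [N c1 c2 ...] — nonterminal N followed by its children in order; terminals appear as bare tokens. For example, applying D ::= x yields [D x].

[S [A [B [C [C [C [D x]] / [D x]] / [D x]]] & [A [B [C [D x]]]]]]

S
A
B & A
C & A
C / D & A
C / D / D & A
D / D / D & A
x / D / D & A
x / x / D & A
x / x / x & A
x / x / x & B
x / x / x & C
x / x / x & D
x / x / x & x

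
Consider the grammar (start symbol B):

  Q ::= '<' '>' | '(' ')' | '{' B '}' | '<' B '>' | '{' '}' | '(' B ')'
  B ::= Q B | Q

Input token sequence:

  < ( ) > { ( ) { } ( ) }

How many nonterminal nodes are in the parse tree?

[B [Q < [B [Q ( )]] >] [B [Q { [B [Q ( )] [B [Q { }] [B [Q ( )]]]] }]]]

12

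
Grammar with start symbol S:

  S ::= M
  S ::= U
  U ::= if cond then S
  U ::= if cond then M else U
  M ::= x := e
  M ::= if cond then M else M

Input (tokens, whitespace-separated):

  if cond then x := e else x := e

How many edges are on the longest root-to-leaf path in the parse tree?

3

[S [M if cond then [M x := e] else [M x := e]]]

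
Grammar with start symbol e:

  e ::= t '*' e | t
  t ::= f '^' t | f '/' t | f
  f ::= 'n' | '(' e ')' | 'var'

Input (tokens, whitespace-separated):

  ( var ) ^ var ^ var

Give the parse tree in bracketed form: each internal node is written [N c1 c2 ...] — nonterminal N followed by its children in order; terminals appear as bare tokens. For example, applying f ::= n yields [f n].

e
t
f ^ t
( e ) ^ t
( t ) ^ t
( f ) ^ t
( var ) ^ t
( var ) ^ f ^ t
( var ) ^ var ^ t
( var ) ^ var ^ f
( var ) ^ var ^ var

[e [t [f ( [e [t [f var]]] )] ^ [t [f var] ^ [t [f var]]]]]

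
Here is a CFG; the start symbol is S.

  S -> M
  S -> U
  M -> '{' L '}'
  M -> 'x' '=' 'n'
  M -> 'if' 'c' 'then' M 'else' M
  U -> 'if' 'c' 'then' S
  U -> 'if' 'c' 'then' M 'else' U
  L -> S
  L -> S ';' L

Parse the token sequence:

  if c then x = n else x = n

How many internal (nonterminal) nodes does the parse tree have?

4

[S [M if c then [M x = n] else [M x = n]]]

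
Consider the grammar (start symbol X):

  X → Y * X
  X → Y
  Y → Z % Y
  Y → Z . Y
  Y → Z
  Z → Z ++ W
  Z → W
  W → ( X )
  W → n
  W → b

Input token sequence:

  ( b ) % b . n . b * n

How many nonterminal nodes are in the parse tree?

[X [Y [Z [W ( [X [Y [Z [W b]]]] )]] % [Y [Z [W b]] . [Y [Z [W n]] . [Y [Z [W b]]]]]] * [X [Y [Z [W n]]]]]

21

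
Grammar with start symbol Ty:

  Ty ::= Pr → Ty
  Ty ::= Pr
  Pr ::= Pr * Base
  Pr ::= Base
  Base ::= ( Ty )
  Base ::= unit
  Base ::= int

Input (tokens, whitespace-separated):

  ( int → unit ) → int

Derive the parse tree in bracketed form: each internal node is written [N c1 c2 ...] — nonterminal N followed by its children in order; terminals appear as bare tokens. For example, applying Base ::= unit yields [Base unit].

[Ty [Pr [Base ( [Ty [Pr [Base int]] → [Ty [Pr [Base unit]]]] )]] → [Ty [Pr [Base int]]]]

Ty
Pr → Ty
Base → Ty
( Ty ) → Ty
( Pr → Ty ) → Ty
( Base → Ty ) → Ty
( int → Ty ) → Ty
( int → Pr ) → Ty
( int → Base ) → Ty
( int → unit ) → Ty
( int → unit ) → Pr
( int → unit ) → Base
( int → unit ) → int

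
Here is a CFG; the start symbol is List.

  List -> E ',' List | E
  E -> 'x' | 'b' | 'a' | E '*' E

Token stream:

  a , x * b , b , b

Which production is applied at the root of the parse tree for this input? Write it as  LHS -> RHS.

[List [E a] , [List [E [E x] * [E b]] , [List [E b] , [List [E b]]]]]

List -> E ',' List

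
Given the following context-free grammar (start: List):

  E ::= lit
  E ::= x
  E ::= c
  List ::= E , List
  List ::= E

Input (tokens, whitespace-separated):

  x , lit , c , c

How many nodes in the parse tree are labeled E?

4

[List [E x] , [List [E lit] , [List [E c] , [List [E c]]]]]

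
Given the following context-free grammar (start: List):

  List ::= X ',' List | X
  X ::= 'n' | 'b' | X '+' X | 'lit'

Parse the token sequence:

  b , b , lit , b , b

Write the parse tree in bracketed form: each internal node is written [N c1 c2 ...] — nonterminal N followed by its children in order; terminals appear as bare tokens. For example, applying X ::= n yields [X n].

[List [X b] , [List [X b] , [List [X lit] , [List [X b] , [List [X b]]]]]]

List
X , List
b , List
b , X , List
b , b , List
b , b , X , List
b , b , lit , List
b , b , lit , X , List
b , b , lit , b , List
b , b , lit , b , X
b , b , lit , b , b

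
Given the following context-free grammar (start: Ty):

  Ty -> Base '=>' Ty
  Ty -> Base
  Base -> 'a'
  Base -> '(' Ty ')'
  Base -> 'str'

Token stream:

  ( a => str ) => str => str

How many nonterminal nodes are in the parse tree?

10

[Ty [Base ( [Ty [Base a] => [Ty [Base str]]] )] => [Ty [Base str] => [Ty [Base str]]]]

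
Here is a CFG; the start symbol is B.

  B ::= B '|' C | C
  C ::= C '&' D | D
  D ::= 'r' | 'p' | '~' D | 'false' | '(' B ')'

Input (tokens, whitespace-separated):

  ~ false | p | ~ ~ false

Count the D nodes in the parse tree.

6

[B [B [B [C [D ~ [D false]]]] | [C [D p]]] | [C [D ~ [D ~ [D false]]]]]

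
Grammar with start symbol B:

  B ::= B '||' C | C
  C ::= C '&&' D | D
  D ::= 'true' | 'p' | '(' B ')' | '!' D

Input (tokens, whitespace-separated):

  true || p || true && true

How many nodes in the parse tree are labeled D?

[B [B [B [C [D true]]] || [C [D p]]] || [C [C [D true]] && [D true]]]

4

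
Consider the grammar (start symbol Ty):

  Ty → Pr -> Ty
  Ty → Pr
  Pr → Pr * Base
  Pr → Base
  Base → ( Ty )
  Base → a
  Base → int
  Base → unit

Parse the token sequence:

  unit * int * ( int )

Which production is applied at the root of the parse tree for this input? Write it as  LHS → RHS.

Ty → Pr

[Ty [Pr [Pr [Pr [Base unit]] * [Base int]] * [Base ( [Ty [Pr [Base int]]] )]]]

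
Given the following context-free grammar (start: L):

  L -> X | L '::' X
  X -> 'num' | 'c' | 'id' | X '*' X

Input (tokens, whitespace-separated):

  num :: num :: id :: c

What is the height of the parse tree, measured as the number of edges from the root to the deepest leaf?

5

[L [L [L [L [X num]] :: [X num]] :: [X id]] :: [X c]]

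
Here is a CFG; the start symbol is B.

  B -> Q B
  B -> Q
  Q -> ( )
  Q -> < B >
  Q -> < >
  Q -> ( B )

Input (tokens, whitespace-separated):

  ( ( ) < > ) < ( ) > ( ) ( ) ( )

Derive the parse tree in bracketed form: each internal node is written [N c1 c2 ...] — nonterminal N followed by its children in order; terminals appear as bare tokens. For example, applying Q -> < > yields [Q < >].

B
Q B
( B ) B
( Q B ) B
( ( ) B ) B
( ( ) Q ) B
( ( ) < > ) B
( ( ) < > ) Q B
( ( ) < > ) < B > B
( ( ) < > ) < Q > B
( ( ) < > ) < ( ) > B
( ( ) < > ) < ( ) > Q B
( ( ) < > ) < ( ) > ( ) B
( ( ) < > ) < ( ) > ( ) Q B
( ( ) < > ) < ( ) > ( ) ( ) B
( ( ) < > ) < ( ) > ( ) ( ) Q
( ( ) < > ) < ( ) > ( ) ( ) ( )

[B [Q ( [B [Q ( )] [B [Q < >]]] )] [B [Q < [B [Q ( )]] >] [B [Q ( )] [B [Q ( )] [B [Q ( )]]]]]]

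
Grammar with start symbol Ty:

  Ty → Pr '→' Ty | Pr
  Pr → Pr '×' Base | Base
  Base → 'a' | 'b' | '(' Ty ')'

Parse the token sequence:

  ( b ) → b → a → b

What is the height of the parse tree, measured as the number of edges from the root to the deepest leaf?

[Ty [Pr [Base ( [Ty [Pr [Base b]]] )]] → [Ty [Pr [Base b]] → [Ty [Pr [Base a]] → [Ty [Pr [Base b]]]]]]

6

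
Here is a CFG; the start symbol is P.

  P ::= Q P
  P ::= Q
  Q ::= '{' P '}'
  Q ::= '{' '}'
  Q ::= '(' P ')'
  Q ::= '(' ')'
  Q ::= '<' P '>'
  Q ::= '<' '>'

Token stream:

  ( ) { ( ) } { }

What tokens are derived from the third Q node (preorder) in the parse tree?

( )

[P [Q ( )] [P [Q { [P [Q ( )]] }] [P [Q { }]]]]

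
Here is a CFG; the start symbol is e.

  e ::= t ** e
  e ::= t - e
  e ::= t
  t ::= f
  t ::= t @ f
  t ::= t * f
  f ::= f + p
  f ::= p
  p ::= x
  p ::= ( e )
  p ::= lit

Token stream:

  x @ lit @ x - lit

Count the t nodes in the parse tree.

4

[e [t [t [t [f [p x]]] @ [f [p lit]]] @ [f [p x]]] - [e [t [f [p lit]]]]]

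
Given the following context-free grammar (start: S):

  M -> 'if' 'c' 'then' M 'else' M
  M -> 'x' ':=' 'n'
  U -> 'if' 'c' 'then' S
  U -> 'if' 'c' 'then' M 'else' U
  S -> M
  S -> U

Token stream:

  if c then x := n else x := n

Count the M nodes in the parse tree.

[S [M if c then [M x := n] else [M x := n]]]

3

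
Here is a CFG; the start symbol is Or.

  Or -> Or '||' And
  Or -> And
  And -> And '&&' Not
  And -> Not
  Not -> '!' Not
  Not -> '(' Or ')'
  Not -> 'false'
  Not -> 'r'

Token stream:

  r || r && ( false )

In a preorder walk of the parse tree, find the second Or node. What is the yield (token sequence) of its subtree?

[Or [Or [And [Not r]]] || [And [And [Not r]] && [Not ( [Or [And [Not false]]] )]]]

r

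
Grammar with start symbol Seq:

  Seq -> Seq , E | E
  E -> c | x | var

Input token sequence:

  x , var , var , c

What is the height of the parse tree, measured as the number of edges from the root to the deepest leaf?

5

[Seq [Seq [Seq [Seq [E x]] , [E var]] , [E var]] , [E c]]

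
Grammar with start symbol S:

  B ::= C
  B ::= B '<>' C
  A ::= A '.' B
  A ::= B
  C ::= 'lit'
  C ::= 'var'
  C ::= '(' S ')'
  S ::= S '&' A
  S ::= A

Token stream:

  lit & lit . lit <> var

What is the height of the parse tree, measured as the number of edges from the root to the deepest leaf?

5

[S [S [A [B [C lit]]]] & [A [A [B [C lit]]] . [B [B [C lit]] <> [C var]]]]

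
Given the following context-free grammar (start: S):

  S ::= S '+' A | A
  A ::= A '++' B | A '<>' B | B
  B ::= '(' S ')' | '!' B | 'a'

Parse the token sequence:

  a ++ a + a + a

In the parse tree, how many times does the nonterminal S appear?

3

[S [S [S [A [A [B a]] ++ [B a]]] + [A [B a]]] + [A [B a]]]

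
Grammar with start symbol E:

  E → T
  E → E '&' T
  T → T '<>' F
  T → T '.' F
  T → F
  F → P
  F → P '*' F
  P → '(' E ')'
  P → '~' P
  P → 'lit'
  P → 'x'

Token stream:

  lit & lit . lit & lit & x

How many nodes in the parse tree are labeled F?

5

[E [E [E [E [T [F [P lit]]]] & [T [T [F [P lit]]] . [F [P lit]]]] & [T [F [P lit]]]] & [T [F [P x]]]]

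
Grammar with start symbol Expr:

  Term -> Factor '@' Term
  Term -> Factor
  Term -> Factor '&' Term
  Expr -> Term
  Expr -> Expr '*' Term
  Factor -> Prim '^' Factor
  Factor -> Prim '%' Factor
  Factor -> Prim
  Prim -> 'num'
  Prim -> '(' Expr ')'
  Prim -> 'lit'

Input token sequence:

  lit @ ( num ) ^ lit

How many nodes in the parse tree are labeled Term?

3

[Expr [Term [Factor [Prim lit]] @ [Term [Factor [Prim ( [Expr [Term [Factor [Prim num]]]] )] ^ [Factor [Prim lit]]]]]]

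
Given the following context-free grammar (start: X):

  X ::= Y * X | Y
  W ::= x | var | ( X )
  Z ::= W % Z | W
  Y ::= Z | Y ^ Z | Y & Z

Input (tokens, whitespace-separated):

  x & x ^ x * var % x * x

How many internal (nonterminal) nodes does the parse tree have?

20

[X [Y [Y [Y [Z [W x]]] & [Z [W x]]] ^ [Z [W x]]] * [X [Y [Z [W var] % [Z [W x]]]] * [X [Y [Z [W x]]]]]]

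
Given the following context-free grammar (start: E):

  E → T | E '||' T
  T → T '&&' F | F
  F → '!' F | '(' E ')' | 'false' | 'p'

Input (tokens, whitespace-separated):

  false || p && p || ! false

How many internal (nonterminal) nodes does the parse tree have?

12

[E [E [E [T [F false]]] || [T [T [F p]] && [F p]]] || [T [F ! [F false]]]]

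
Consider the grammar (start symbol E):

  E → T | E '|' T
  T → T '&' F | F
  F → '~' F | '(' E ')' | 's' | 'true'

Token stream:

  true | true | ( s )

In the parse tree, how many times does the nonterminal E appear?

[E [E [E [T [F true]]] | [T [F true]]] | [T [F ( [E [T [F s]]] )]]]

4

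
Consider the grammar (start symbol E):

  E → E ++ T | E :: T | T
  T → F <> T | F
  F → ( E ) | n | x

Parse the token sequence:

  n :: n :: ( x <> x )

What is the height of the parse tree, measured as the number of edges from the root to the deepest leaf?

[E [E [E [T [F n]]] :: [T [F n]]] :: [T [F ( [E [T [F x] <> [T [F x]]]] )]]]

7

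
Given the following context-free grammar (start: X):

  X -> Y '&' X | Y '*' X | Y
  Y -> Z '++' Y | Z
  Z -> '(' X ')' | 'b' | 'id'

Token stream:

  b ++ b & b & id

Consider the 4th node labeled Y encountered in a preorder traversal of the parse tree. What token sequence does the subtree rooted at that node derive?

id

[X [Y [Z b] ++ [Y [Z b]]] & [X [Y [Z b]] & [X [Y [Z id]]]]]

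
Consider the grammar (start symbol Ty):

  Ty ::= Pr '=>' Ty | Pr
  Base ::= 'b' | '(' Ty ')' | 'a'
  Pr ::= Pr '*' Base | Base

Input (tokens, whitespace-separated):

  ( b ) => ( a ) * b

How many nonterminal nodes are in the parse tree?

14

[Ty [Pr [Base ( [Ty [Pr [Base b]]] )]] => [Ty [Pr [Pr [Base ( [Ty [Pr [Base a]]] )]] * [Base b]]]]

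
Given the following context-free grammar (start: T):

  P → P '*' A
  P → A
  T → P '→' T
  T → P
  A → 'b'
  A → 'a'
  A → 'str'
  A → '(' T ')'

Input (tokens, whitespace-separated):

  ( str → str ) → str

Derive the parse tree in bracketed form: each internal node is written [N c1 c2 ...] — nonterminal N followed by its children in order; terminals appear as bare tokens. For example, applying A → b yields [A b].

[T [P [A ( [T [P [A str]] → [T [P [A str]]]] )]] → [T [P [A str]]]]

T
P → T
A → T
( T ) → T
( P → T ) → T
( A → T ) → T
( str → T ) → T
( str → P ) → T
( str → A ) → T
( str → str ) → T
( str → str ) → P
( str → str ) → A
( str → str ) → str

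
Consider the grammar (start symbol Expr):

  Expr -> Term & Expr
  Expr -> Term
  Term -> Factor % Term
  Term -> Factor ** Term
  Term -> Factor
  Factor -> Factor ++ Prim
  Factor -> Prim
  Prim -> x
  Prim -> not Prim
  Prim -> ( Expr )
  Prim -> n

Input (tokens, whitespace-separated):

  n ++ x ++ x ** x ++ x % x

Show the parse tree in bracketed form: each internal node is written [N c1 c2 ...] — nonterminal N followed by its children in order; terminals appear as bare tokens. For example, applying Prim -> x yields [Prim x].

[Expr [Term [Factor [Factor [Factor [Prim n]] ++ [Prim x]] ++ [Prim x]] ** [Term [Factor [Factor [Prim x]] ++ [Prim x]] % [Term [Factor [Prim x]]]]]]

Expr
Term
Factor ** Term
Factor ++ Prim ** Term
Factor ++ Prim ++ Prim ** Term
Prim ++ Prim ++ Prim ** Term
n ++ Prim ++ Prim ** Term
n ++ x ++ Prim ** Term
n ++ x ++ x ** Term
n ++ x ++ x ** Factor % Term
n ++ x ++ x ** Factor ++ Prim % Term
n ++ x ++ x ** Prim ++ Prim % Term
n ++ x ++ x ** x ++ Prim % Term
n ++ x ++ x ** x ++ x % Term
n ++ x ++ x ** x ++ x % Factor
n ++ x ++ x ** x ++ x % Prim
n ++ x ++ x ** x ++ x % x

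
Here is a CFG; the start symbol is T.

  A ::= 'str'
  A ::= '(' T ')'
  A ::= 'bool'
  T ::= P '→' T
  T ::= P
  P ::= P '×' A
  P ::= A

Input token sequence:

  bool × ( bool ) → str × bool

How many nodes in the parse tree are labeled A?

[T [P [P [A bool]] × [A ( [T [P [A bool]]] )]] → [T [P [P [A str]] × [A bool]]]]

5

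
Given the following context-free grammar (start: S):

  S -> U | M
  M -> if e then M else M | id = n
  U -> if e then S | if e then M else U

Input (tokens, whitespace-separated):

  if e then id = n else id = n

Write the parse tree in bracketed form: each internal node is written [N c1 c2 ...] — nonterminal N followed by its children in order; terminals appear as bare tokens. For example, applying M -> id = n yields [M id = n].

S
M
if e then M else M
if e then id = n else M
if e then id = n else id = n

[S [M if e then [M id = n] else [M id = n]]]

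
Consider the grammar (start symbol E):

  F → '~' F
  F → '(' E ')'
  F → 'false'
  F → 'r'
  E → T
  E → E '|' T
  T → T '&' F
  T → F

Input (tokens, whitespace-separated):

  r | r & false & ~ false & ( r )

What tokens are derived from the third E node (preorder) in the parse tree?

[E [E [T [F r]]] | [T [T [T [T [F r]] & [F false]] & [F ~ [F false]]] & [F ( [E [T [F r]]] )]]]

r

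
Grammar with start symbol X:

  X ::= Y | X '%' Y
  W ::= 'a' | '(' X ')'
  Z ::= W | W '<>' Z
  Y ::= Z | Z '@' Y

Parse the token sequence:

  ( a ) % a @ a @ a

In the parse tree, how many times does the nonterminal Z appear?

5

[X [X [Y [Z [W ( [X [Y [Z [W a]]]] )]]]] % [Y [Z [W a]] @ [Y [Z [W a]] @ [Y [Z [W a]]]]]]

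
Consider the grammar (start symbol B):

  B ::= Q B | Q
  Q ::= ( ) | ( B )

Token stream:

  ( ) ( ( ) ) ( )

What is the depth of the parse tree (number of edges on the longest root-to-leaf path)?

5

[B [Q ( )] [B [Q ( [B [Q ( )]] )] [B [Q ( )]]]]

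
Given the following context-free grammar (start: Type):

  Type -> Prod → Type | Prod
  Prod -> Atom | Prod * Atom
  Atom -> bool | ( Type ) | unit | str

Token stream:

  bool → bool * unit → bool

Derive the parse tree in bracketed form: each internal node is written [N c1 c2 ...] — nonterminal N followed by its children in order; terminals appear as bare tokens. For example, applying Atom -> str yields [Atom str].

Type
Prod → Type
Atom → Type
bool → Type
bool → Prod → Type
bool → Prod * Atom → Type
bool → Atom * Atom → Type
bool → bool * Atom → Type
bool → bool * unit → Type
bool → bool * unit → Prod
bool → bool * unit → Atom
bool → bool * unit → bool

[Type [Prod [Atom bool]] → [Type [Prod [Prod [Atom bool]] * [Atom unit]] → [Type [Prod [Atom bool]]]]]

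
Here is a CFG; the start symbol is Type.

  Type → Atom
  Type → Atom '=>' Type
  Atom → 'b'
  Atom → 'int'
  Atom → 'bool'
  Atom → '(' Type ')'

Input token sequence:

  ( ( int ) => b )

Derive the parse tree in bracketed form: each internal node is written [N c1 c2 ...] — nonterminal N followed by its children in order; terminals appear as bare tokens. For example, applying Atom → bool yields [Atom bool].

[Type [Atom ( [Type [Atom ( [Type [Atom int]] )] => [Type [Atom b]]] )]]

Type
Atom
( Type )
( Atom => Type )
( ( Type ) => Type )
( ( Atom ) => Type )
( ( int ) => Type )
( ( int ) => Atom )
( ( int ) => b )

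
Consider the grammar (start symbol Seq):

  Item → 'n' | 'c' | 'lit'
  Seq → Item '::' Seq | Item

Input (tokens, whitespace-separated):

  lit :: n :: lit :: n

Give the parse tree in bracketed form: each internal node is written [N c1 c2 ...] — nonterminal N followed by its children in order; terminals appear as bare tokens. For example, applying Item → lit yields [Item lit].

[Seq [Item lit] :: [Seq [Item n] :: [Seq [Item lit] :: [Seq [Item n]]]]]

Seq
Item :: Seq
lit :: Seq
lit :: Item :: Seq
lit :: n :: Seq
lit :: n :: Item :: Seq
lit :: n :: lit :: Seq
lit :: n :: lit :: Item
lit :: n :: lit :: n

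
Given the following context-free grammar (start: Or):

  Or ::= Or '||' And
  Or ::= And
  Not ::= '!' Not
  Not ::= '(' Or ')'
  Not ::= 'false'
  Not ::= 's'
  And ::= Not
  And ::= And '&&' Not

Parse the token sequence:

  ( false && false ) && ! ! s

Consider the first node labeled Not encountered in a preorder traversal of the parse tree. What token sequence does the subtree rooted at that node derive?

[Or [And [And [Not ( [Or [And [And [Not false]] && [Not false]]] )]] && [Not ! [Not ! [Not s]]]]]

( false && false )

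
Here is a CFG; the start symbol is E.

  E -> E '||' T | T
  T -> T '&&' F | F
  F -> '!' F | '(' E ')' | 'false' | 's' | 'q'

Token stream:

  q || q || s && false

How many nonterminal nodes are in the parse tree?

11

[E [E [E [T [F q]]] || [T [F q]]] || [T [T [F s]] && [F false]]]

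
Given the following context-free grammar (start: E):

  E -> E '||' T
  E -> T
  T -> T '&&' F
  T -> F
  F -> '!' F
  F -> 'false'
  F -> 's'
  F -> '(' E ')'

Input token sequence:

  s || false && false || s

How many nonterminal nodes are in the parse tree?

11

[E [E [E [T [F s]]] || [T [T [F false]] && [F false]]] || [T [F s]]]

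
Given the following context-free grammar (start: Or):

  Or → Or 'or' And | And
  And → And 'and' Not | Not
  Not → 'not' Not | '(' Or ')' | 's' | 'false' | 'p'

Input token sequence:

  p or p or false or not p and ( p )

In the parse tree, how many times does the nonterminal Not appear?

[Or [Or [Or [Or [And [Not p]]] or [And [Not p]]] or [And [Not false]]] or [And [And [Not not [Not p]]] and [Not ( [Or [And [Not p]]] )]]]

7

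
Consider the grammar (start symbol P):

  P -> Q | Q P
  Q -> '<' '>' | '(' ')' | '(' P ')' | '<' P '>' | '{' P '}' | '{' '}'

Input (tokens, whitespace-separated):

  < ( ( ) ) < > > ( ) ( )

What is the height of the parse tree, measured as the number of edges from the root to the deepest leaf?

6

[P [Q < [P [Q ( [P [Q ( )]] )] [P [Q < >]]] >] [P [Q ( )] [P [Q ( )]]]]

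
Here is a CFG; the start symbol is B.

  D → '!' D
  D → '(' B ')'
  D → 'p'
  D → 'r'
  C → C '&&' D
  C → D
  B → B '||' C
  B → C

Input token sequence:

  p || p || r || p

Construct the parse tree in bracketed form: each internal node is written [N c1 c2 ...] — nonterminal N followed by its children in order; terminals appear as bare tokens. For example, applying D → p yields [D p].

B
B || C
B || C || C
B || C || C || C
C || C || C || C
D || C || C || C
p || C || C || C
p || D || C || C
p || p || C || C
p || p || D || C
p || p || r || C
p || p || r || D
p || p || r || p

[B [B [B [B [C [D p]]] || [C [D p]]] || [C [D r]]] || [C [D p]]]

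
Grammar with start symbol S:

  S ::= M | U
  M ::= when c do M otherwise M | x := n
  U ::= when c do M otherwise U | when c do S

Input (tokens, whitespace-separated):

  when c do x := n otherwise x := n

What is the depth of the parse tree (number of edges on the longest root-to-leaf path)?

[S [M when c do [M x := n] otherwise [M x := n]]]

3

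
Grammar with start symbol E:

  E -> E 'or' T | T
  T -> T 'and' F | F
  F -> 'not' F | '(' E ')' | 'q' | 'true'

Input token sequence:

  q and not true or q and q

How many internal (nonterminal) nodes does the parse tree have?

[E [E [T [T [F q]] and [F not [F true]]]] or [T [T [F q]] and [F q]]]

11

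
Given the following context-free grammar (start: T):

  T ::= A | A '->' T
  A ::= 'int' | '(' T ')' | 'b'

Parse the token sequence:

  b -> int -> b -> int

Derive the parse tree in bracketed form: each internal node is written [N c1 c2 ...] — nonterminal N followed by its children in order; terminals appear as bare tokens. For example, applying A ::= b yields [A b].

[T [A b] -> [T [A int] -> [T [A b] -> [T [A int]]]]]

T
A -> T
b -> T
b -> A -> T
b -> int -> T
b -> int -> A -> T
b -> int -> b -> T
b -> int -> b -> A
b -> int -> b -> int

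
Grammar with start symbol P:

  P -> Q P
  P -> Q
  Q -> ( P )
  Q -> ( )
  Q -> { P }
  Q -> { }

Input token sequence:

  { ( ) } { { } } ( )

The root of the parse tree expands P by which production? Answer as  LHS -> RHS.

[P [Q { [P [Q ( )]] }] [P [Q { [P [Q { }]] }] [P [Q ( )]]]]

P -> Q P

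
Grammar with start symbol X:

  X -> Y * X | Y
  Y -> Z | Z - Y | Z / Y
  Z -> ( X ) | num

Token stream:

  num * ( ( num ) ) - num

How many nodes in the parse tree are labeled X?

4

[X [Y [Z num]] * [X [Y [Z ( [X [Y [Z ( [X [Y [Z num]]] )]]] )] - [Y [Z num]]]]]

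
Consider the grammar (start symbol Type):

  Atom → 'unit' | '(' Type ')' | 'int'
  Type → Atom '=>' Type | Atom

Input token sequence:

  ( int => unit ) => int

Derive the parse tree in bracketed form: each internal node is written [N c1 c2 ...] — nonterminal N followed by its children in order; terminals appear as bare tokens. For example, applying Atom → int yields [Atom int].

Type
Atom => Type
( Type ) => Type
( Atom => Type ) => Type
( int => Type ) => Type
( int => Atom ) => Type
( int => unit ) => Type
( int => unit ) => Atom
( int => unit ) => int

[Type [Atom ( [Type [Atom int] => [Type [Atom unit]]] )] => [Type [Atom int]]]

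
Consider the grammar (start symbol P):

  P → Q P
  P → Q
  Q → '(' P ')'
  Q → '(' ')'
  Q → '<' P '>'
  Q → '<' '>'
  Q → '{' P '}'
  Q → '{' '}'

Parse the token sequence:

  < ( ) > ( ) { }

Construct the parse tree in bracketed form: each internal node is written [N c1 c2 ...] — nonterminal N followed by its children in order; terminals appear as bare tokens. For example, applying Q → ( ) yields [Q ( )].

[P [Q < [P [Q ( )]] >] [P [Q ( )] [P [Q { }]]]]

P
Q P
< P > P
< Q > P
< ( ) > P
< ( ) > Q P
< ( ) > ( ) P
< ( ) > ( ) Q
< ( ) > ( ) { }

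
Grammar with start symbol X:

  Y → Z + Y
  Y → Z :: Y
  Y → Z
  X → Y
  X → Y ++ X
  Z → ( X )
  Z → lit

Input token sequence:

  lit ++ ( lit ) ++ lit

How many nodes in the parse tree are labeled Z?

[X [Y [Z lit]] ++ [X [Y [Z ( [X [Y [Z lit]]] )]] ++ [X [Y [Z lit]]]]]

4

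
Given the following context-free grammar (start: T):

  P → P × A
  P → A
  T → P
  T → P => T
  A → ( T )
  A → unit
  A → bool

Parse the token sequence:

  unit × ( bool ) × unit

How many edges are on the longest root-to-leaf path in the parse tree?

7

[T [P [P [P [A unit]] × [A ( [T [P [A bool]]] )]] × [A unit]]]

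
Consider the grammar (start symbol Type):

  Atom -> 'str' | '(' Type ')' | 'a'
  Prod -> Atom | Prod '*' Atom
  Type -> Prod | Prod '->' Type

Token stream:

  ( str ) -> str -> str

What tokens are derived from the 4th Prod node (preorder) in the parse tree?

str

[Type [Prod [Atom ( [Type [Prod [Atom str]]] )]] -> [Type [Prod [Atom str]] -> [Type [Prod [Atom str]]]]]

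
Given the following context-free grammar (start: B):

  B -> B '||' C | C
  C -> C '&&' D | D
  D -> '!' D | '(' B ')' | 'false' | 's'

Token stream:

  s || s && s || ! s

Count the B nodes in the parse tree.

3

[B [B [B [C [D s]]] || [C [C [D s]] && [D s]]] || [C [D ! [D s]]]]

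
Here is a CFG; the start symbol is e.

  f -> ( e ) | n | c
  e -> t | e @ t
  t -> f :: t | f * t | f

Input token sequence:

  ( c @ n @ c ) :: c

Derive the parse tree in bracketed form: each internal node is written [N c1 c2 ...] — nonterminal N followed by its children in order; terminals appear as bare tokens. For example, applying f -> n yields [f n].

e
t
f :: t
( e ) :: t
( e @ t ) :: t
( e @ t @ t ) :: t
( t @ t @ t ) :: t
( f @ t @ t ) :: t
( c @ t @ t ) :: t
( c @ f @ t ) :: t
( c @ n @ t ) :: t
( c @ n @ f ) :: t
( c @ n @ c ) :: t
( c @ n @ c ) :: f
( c @ n @ c ) :: c

[e [t [f ( [e [e [e [t [f c]]] @ [t [f n]]] @ [t [f c]]] )] :: [t [f c]]]]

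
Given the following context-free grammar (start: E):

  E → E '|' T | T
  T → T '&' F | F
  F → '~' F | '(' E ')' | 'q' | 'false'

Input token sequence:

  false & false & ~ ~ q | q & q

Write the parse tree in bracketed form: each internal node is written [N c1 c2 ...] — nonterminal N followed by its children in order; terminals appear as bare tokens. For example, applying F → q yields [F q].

[E [E [T [T [T [F false]] & [F false]] & [F ~ [F ~ [F q]]]]] | [T [T [F q]] & [F q]]]

E
E | T
T | T
T & F | T
T & F & F | T
F & F & F | T
false & F & F | T
false & false & F | T
false & false & ~ F | T
false & false & ~ ~ F | T
false & false & ~ ~ q | T
false & false & ~ ~ q | T & F
false & false & ~ ~ q | F & F
false & false & ~ ~ q | q & F
false & false & ~ ~ q | q & q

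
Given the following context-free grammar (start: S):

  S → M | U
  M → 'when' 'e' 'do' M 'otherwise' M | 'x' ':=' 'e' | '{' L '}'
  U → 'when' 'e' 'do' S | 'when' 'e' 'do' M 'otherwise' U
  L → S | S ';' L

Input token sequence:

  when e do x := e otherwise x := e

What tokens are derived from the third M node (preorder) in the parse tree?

[S [M when e do [M x := e] otherwise [M x := e]]]

x := e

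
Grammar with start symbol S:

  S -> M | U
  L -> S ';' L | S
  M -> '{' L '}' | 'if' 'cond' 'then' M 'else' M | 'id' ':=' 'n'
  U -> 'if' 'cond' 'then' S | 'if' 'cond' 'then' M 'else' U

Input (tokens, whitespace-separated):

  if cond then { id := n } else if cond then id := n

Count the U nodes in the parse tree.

2

[S [U if cond then [M { [L [S [M id := n]]] }] else [U if cond then [S [M id := n]]]]]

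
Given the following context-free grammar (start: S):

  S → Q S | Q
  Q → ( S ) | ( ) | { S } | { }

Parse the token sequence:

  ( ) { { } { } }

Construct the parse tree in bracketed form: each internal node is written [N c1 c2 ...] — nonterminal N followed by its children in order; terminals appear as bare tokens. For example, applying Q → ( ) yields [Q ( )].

S
Q S
( ) S
( ) Q
( ) { S }
( ) { Q S }
( ) { { } S }
( ) { { } Q }
( ) { { } { } }

[S [Q ( )] [S [Q { [S [Q { }] [S [Q { }]]] }]]]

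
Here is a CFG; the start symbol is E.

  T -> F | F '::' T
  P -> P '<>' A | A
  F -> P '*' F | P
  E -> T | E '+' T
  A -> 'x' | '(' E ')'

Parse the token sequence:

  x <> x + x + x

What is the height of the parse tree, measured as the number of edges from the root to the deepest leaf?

[E [E [E [T [F [P [P [A x]] <> [A x]]]]] + [T [F [P [A x]]]]] + [T [F [P [A x]]]]]

8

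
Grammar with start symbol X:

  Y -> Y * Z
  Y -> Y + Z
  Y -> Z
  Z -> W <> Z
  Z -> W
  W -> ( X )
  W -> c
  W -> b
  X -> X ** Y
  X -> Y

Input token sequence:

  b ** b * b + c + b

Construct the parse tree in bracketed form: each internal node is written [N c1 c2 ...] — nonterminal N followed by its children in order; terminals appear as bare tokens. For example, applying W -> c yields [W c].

[X [X [Y [Z [W b]]]] ** [Y [Y [Y [Y [Z [W b]]] * [Z [W b]]] + [Z [W c]]] + [Z [W b]]]]

X
X ** Y
Y ** Y
Z ** Y
W ** Y
b ** Y
b ** Y + Z
b ** Y + Z + Z
b ** Y * Z + Z + Z
b ** Z * Z + Z + Z
b ** W * Z + Z + Z
b ** b * Z + Z + Z
b ** b * W + Z + Z
b ** b * b + Z + Z
b ** b * b + W + Z
b ** b * b + c + Z
b ** b * b + c + W
b ** b * b + c + b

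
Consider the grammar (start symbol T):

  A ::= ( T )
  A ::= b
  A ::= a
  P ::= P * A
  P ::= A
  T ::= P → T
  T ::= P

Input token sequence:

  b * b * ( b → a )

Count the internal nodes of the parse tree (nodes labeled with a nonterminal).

[T [P [P [P [A b]] * [A b]] * [A ( [T [P [A b]] → [T [P [A a]]]] )]]]

13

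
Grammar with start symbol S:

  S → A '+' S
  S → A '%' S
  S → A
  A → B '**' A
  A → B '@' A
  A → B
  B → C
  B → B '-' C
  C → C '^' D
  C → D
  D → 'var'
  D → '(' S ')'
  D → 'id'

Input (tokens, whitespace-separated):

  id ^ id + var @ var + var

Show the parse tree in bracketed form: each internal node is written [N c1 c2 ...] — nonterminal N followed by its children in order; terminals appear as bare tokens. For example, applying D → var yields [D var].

[S [A [B [C [C [D id]] ^ [D id]]]] + [S [A [B [C [D var]]] @ [A [B [C [D var]]]]] + [S [A [B [C [D var]]]]]]]

S
A + S
B + S
C + S
C ^ D + S
D ^ D + S
id ^ D + S
id ^ id + S
id ^ id + A + S
id ^ id + B @ A + S
id ^ id + C @ A + S
id ^ id + D @ A + S
id ^ id + var @ A + S
id ^ id + var @ B + S
id ^ id + var @ C + S
id ^ id + var @ D + S
id ^ id + var @ var + S
id ^ id + var @ var + A
id ^ id + var @ var + B
id ^ id + var @ var + C
id ^ id + var @ var + D
id ^ id + var @ var + var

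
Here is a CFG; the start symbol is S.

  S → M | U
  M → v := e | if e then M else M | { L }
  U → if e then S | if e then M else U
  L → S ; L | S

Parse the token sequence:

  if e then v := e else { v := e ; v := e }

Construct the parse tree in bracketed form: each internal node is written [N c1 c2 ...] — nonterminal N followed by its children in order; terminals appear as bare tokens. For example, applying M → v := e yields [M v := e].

[S [M if e then [M v := e] else [M { [L [S [M v := e]] ; [L [S [M v := e]]]] }]]]

S
M
if e then M else M
if e then v := e else M
if e then v := e else { L }
if e then v := e else { S ; L }
if e then v := e else { M ; L }
if e then v := e else { v := e ; L }
if e then v := e else { v := e ; S }
if e then v := e else { v := e ; M }
if e then v := e else { v := e ; v := e }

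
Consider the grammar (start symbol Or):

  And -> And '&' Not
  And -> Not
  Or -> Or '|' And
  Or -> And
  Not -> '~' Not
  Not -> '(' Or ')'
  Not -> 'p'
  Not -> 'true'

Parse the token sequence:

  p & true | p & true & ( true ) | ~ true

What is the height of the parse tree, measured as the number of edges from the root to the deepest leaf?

[Or [Or [Or [And [And [Not p]] & [Not true]]] | [And [And [And [Not p]] & [Not true]] & [Not ( [Or [And [Not true]]] )]]] | [And [Not ~ [Not true]]]]

7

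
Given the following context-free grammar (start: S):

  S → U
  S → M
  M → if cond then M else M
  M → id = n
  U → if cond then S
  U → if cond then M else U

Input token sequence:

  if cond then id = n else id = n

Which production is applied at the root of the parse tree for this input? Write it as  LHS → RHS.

[S [M if cond then [M id = n] else [M id = n]]]

S → M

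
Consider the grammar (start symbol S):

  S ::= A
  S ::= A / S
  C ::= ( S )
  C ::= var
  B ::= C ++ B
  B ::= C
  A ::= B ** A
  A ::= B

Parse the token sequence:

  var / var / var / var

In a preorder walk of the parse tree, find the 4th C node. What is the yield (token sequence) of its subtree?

[S [A [B [C var]]] / [S [A [B [C var]]] / [S [A [B [C var]]] / [S [A [B [C var]]]]]]]

var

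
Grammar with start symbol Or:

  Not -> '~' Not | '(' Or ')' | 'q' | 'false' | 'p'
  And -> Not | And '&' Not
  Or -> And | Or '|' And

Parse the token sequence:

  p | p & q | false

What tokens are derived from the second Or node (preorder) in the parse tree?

p | p & q

[Or [Or [Or [And [Not p]]] | [And [And [Not p]] & [Not q]]] | [And [Not false]]]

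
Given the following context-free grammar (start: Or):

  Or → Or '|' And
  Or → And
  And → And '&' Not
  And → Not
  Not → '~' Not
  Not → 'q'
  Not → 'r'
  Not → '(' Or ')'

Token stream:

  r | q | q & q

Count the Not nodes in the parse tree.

[Or [Or [Or [And [Not r]]] | [And [Not q]]] | [And [And [Not q]] & [Not q]]]

4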